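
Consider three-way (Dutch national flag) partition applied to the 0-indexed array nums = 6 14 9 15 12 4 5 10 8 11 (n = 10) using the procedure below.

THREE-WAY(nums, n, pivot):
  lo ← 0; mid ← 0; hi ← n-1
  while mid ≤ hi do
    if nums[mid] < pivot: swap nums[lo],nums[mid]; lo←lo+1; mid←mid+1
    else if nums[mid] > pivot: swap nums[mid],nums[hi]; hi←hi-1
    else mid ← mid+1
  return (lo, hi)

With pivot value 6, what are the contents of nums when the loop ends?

pivot = 6; lo=0, mid=0, hi=9
nums[mid]=6=6: mid=1
nums[mid]=14>6: swap nums[1],nums[9]; hi=8 → 6 11 9 15 12 4 5 10 8 14
nums[mid]=11>6: swap nums[1],nums[8]; hi=7 → 6 8 9 15 12 4 5 10 11 14
nums[mid]=8>6: swap nums[1],nums[7]; hi=6 → 6 10 9 15 12 4 5 8 11 14
nums[mid]=10>6: swap nums[1],nums[6]; hi=5 → 6 5 9 15 12 4 10 8 11 14
nums[mid]=5<6: swap nums[0],nums[1]; lo=1,mid=2 → 5 6 9 15 12 4 10 8 11 14
nums[mid]=9>6: swap nums[2],nums[5]; hi=4 → 5 6 4 15 12 9 10 8 11 14
nums[mid]=4<6: swap nums[1],nums[2]; lo=2,mid=3 → 5 4 6 15 12 9 10 8 11 14
nums[mid]=15>6: swap nums[3],nums[4]; hi=3 → 5 4 6 12 15 9 10 8 11 14
nums[mid]=12>6: swap nums[3],nums[3]; hi=2 → 5 4 6 12 15 9 10 8 11 14
end: lo=2, hi=2; nums = 5 4 6 12 15 9 10 8 11 14

5 4 6 12 15 9 10 8 11 14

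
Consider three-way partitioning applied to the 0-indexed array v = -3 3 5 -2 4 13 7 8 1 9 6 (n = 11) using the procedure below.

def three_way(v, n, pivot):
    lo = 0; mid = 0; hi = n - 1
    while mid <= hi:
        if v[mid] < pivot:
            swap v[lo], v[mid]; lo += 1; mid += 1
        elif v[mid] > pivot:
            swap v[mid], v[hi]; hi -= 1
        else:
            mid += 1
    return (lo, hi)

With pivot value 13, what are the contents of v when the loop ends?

lo=0 mid=0 hi=10
-3<13: swap(0,0), lo=1 mid=1 ⇒ -3 3 5 -2 4 13 7 8 1 9 6
3<13: swap(1,1), lo=2 mid=2 ⇒ -3 3 5 -2 4 13 7 8 1 9 6
5<13: swap(2,2), lo=3 mid=3 ⇒ -3 3 5 -2 4 13 7 8 1 9 6
-2<13: swap(3,3), lo=4 mid=4 ⇒ -3 3 5 -2 4 13 7 8 1 9 6
4<13: swap(4,4), lo=5 mid=5 ⇒ -3 3 5 -2 4 13 7 8 1 9 6
13=13: mid=6
7<13: swap(5,6), lo=6 mid=7 ⇒ -3 3 5 -2 4 7 13 8 1 9 6
8<13: swap(6,7), lo=7 mid=8 ⇒ -3 3 5 -2 4 7 8 13 1 9 6
1<13: swap(7,8), lo=8 mid=9 ⇒ -3 3 5 -2 4 7 8 1 13 9 6
9<13: swap(8,9), lo=9 mid=10 ⇒ -3 3 5 -2 4 7 8 1 9 13 6
6<13: swap(9,10), lo=10 mid=11 ⇒ -3 3 5 -2 4 7 8 1 9 6 13
done. lo=10 hi=10; v=-3 3 5 -2 4 7 8 1 9 6 13

-3 3 5 -2 4 7 8 1 9 6 13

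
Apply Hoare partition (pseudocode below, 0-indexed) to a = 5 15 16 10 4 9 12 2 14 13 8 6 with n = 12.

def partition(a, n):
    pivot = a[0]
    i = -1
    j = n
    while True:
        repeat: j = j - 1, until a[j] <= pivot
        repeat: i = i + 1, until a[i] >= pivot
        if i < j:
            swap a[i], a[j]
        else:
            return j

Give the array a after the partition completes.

2 4 16 10 15 9 12 5 14 13 8 6

pivot = a[0] = 5; i = -1, j = 12
j→7 (a[7]=2≤5), i→0 (a[0]=5≥5); i<j, swap → 2 15 16 10 4 9 12 5 14 13 8 6
j→4 (a[4]=4≤5), i→1 (a[1]=15≥5); i<j, swap → 2 4 16 10 15 9 12 5 14 13 8 6
j→1, i→2; i≥j, return j=1. a = 2 4 16 10 15 9 12 5 14 13 8 6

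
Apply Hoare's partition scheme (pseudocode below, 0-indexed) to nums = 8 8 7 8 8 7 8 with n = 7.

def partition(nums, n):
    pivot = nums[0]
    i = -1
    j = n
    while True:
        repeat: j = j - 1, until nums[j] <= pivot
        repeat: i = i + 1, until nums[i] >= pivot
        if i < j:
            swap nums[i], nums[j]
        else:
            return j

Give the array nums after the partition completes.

pivot = nums[0] = 8; i = -1, j = 7
j→6 (nums[6]=8≤8), i→0 (nums[0]=8≥8); i<j, swap → 8 8 7 8 8 7 8
j→5 (nums[5]=7≤8), i→1 (nums[1]=8≥8); i<j, swap → 8 7 7 8 8 8 8
j→4 (nums[4]=8≤8), i→3 (nums[3]=8≥8); i<j, swap → 8 7 7 8 8 8 8
j→3, i→4; i≥j, return j=3. nums = 8 7 7 8 8 8 8

8 7 7 8 8 8 8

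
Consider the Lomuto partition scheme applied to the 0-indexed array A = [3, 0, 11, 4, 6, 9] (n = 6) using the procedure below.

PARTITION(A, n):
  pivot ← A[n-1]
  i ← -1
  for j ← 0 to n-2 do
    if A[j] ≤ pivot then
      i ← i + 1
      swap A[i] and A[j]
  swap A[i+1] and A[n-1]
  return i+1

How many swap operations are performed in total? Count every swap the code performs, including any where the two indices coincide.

pivot=9, i=-1
j=0: 3≤9, i=0, swap(0,0) ⇒ [3, 0, 11, 4, 6, 9]
j=1: 0≤9, i=1, swap(1,1) ⇒ [3, 0, 11, 4, 6, 9]
j=2: 11>9, skip
j=3: 4≤9, i=2, swap(2,3) ⇒ [3, 0, 4, 11, 6, 9]
j=4: 6≤9, i=3, swap(3,4) ⇒ [3, 0, 4, 6, 11, 9]
swap(4,5) ⇒ [3, 0, 4, 6, 9, 11]; return 4

5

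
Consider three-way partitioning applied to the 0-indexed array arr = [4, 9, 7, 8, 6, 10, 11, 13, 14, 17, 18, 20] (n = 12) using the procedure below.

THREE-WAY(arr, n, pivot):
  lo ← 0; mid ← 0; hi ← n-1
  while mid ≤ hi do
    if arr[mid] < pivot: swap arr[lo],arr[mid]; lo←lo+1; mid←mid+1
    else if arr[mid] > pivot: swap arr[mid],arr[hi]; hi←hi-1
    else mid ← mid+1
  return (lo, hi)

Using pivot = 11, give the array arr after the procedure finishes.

[4, 9, 7, 8, 6, 10, 11, 14, 17, 18, 20, 13]

lo=0 mid=0 hi=11
4<11: swap(0,0), lo=1 mid=1 ⇒ [4, 9, 7, 8, 6, 10, 11, 13, 14, 17, 18, 20]
9<11: swap(1,1), lo=2 mid=2 ⇒ [4, 9, 7, 8, 6, 10, 11, 13, 14, 17, 18, 20]
7<11: swap(2,2), lo=3 mid=3 ⇒ [4, 9, 7, 8, 6, 10, 11, 13, 14, 17, 18, 20]
8<11: swap(3,3), lo=4 mid=4 ⇒ [4, 9, 7, 8, 6, 10, 11, 13, 14, 17, 18, 20]
6<11: swap(4,4), lo=5 mid=5 ⇒ [4, 9, 7, 8, 6, 10, 11, 13, 14, 17, 18, 20]
10<11: swap(5,5), lo=6 mid=6 ⇒ [4, 9, 7, 8, 6, 10, 11, 13, 14, 17, 18, 20]
11=11: mid=7
13>11: swap(7,11), hi=10 ⇒ [4, 9, 7, 8, 6, 10, 11, 20, 14, 17, 18, 13]
20>11: swap(7,10), hi=9 ⇒ [4, 9, 7, 8, 6, 10, 11, 18, 14, 17, 20, 13]
18>11: swap(7,9), hi=8 ⇒ [4, 9, 7, 8, 6, 10, 11, 17, 14, 18, 20, 13]
17>11: swap(7,8), hi=7 ⇒ [4, 9, 7, 8, 6, 10, 11, 14, 17, 18, 20, 13]
14>11: swap(7,7), hi=6 ⇒ [4, 9, 7, 8, 6, 10, 11, 14, 17, 18, 20, 13]
done. lo=6 hi=6; arr=[4, 9, 7, 8, 6, 10, 11, 14, 17, 18, 20, 13]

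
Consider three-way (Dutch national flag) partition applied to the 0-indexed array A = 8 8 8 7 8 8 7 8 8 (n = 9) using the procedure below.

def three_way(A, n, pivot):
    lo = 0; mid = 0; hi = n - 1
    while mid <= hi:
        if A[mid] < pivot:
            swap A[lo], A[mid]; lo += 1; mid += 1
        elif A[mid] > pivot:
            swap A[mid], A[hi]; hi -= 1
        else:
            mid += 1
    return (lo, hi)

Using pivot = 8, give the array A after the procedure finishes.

7 7 8 8 8 8 8 8 8

lo=0 mid=0 hi=8
8=8: mid=1
8=8: mid=2
8=8: mid=3
7<8: swap(0,3), lo=1 mid=4 ⇒ 7 8 8 8 8 8 7 8 8
8=8: mid=5
8=8: mid=6
7<8: swap(1,6), lo=2 mid=7 ⇒ 7 7 8 8 8 8 8 8 8
8=8: mid=8
8=8: mid=9
done. lo=2 hi=8; A=7 7 8 8 8 8 8 8 8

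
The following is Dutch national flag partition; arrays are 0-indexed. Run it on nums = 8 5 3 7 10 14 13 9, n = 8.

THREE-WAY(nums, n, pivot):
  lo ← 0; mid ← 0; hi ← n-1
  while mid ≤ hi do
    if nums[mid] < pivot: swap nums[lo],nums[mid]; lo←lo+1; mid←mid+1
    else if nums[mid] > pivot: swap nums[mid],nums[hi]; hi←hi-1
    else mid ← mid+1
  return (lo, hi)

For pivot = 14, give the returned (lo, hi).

(7, 7)

lo=0 mid=0 hi=7
8<14: swap(0,0), lo=1 mid=1 ⇒ 8 5 3 7 10 14 13 9
5<14: swap(1,1), lo=2 mid=2 ⇒ 8 5 3 7 10 14 13 9
3<14: swap(2,2), lo=3 mid=3 ⇒ 8 5 3 7 10 14 13 9
7<14: swap(3,3), lo=4 mid=4 ⇒ 8 5 3 7 10 14 13 9
10<14: swap(4,4), lo=5 mid=5 ⇒ 8 5 3 7 10 14 13 9
14=14: mid=6
13<14: swap(5,6), lo=6 mid=7 ⇒ 8 5 3 7 10 13 14 9
9<14: swap(6,7), lo=7 mid=8 ⇒ 8 5 3 7 10 13 9 14
done. lo=7 hi=7; nums=8 5 3 7 10 13 9 14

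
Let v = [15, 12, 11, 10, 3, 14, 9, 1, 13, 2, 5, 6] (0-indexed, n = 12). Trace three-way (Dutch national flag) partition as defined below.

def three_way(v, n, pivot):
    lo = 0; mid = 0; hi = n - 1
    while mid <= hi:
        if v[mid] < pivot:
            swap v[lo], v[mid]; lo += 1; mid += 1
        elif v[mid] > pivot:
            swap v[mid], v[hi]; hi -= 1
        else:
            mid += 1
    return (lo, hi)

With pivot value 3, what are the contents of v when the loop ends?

pivot = 3; lo=0, mid=0, hi=11
v[mid]=15>3: swap v[0],v[11]; hi=10 → [6, 12, 11, 10, 3, 14, 9, 1, 13, 2, 5, 15]
v[mid]=6>3: swap v[0],v[10]; hi=9 → [5, 12, 11, 10, 3, 14, 9, 1, 13, 2, 6, 15]
v[mid]=5>3: swap v[0],v[9]; hi=8 → [2, 12, 11, 10, 3, 14, 9, 1, 13, 5, 6, 15]
v[mid]=2<3: swap v[0],v[0]; lo=1,mid=1 → [2, 12, 11, 10, 3, 14, 9, 1, 13, 5, 6, 15]
v[mid]=12>3: swap v[1],v[8]; hi=7 → [2, 13, 11, 10, 3, 14, 9, 1, 12, 5, 6, 15]
v[mid]=13>3: swap v[1],v[7]; hi=6 → [2, 1, 11, 10, 3, 14, 9, 13, 12, 5, 6, 15]
v[mid]=1<3: swap v[1],v[1]; lo=2,mid=2 → [2, 1, 11, 10, 3, 14, 9, 13, 12, 5, 6, 15]
v[mid]=11>3: swap v[2],v[6]; hi=5 → [2, 1, 9, 10, 3, 14, 11, 13, 12, 5, 6, 15]
v[mid]=9>3: swap v[2],v[5]; hi=4 → [2, 1, 14, 10, 3, 9, 11, 13, 12, 5, 6, 15]
v[mid]=14>3: swap v[2],v[4]; hi=3 → [2, 1, 3, 10, 14, 9, 11, 13, 12, 5, 6, 15]
v[mid]=3=3: mid=3
v[mid]=10>3: swap v[3],v[3]; hi=2 → [2, 1, 3, 10, 14, 9, 11, 13, 12, 5, 6, 15]
end: lo=2, hi=2; v = [2, 1, 3, 10, 14, 9, 11, 13, 12, 5, 6, 15]

[2, 1, 3, 10, 14, 9, 11, 13, 12, 5, 6, 15]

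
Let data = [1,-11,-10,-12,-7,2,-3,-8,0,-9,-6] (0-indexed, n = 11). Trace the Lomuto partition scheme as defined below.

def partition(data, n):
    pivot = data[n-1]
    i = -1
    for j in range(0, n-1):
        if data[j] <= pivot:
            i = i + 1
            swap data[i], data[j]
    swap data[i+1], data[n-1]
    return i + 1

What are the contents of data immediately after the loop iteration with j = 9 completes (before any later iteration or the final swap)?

[-11,-10,-12,-7,-8,-9,-3,1,0,2,-6]

pivot=-6, i=-1
j=0: 1>-6, skip
j=1: -11≤-6, i=0, swap(0,1) ⇒ [-11,1,-10,-12,-7,2,-3,-8,0,-9,-6]
j=2: -10≤-6, i=1, swap(1,2) ⇒ [-11,-10,1,-12,-7,2,-3,-8,0,-9,-6]
j=3: -12≤-6, i=2, swap(2,3) ⇒ [-11,-10,-12,1,-7,2,-3,-8,0,-9,-6]
j=4: -7≤-6, i=3, swap(3,4) ⇒ [-11,-10,-12,-7,1,2,-3,-8,0,-9,-6]
j=5: 2>-6, skip
j=6: -3>-6, skip
j=7: -8≤-6, i=4, swap(4,7) ⇒ [-11,-10,-12,-7,-8,2,-3,1,0,-9,-6]
j=8: 0>-6, skip
j=9: -9≤-6, i=5, swap(5,9) ⇒ [-11,-10,-12,-7,-8,-9,-3,1,0,2,-6]
(after j=9) data = [-11,-10,-12,-7,-8,-9,-3,1,0,2,-6]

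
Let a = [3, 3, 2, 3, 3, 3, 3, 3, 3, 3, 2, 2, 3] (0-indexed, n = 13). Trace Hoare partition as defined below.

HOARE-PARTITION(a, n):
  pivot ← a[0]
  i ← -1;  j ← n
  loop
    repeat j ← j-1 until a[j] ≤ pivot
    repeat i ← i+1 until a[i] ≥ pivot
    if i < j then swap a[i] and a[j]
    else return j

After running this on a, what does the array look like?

pivot=3
j stops at 12 (3), i stops at 0 (3); swap ⇒ [3, 3, 2, 3, 3, 3, 3, 3, 3, 3, 2, 2, 3]
j stops at 11 (2), i stops at 1 (3); swap ⇒ [3, 2, 2, 3, 3, 3, 3, 3, 3, 3, 2, 3, 3]
j stops at 10 (2), i stops at 3 (3); swap ⇒ [3, 2, 2, 2, 3, 3, 3, 3, 3, 3, 3, 3, 3]
j stops at 9 (3), i stops at 4 (3); swap ⇒ [3, 2, 2, 2, 3, 3, 3, 3, 3, 3, 3, 3, 3]
j stops at 8 (3), i stops at 5 (3); swap ⇒ [3, 2, 2, 2, 3, 3, 3, 3, 3, 3, 3, 3, 3]
j stops at 7 (3), i stops at 6 (3); swap ⇒ [3, 2, 2, 2, 3, 3, 3, 3, 3, 3, 3, 3, 3]
j stops at 6, i stops at 7; i≥j ⇒ return 6. a=[3, 2, 2, 2, 3, 3, 3, 3, 3, 3, 3, 3, 3]

[3, 2, 2, 2, 3, 3, 3, 3, 3, 3, 3, 3, 3]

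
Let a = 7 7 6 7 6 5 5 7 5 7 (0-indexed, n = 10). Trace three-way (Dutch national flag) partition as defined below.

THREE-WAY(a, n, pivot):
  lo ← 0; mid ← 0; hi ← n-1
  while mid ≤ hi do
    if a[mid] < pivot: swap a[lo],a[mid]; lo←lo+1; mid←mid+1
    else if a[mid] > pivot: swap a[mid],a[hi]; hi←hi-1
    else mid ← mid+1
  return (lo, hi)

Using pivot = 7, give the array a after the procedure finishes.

6 6 5 5 5 7 7 7 7 7

pivot = 7; lo=0, mid=0, hi=9
a[mid]=7=7: mid=1
a[mid]=7=7: mid=2
a[mid]=6<7: swap a[0],a[2]; lo=1,mid=3 → 6 7 7 7 6 5 5 7 5 7
a[mid]=7=7: mid=4
a[mid]=6<7: swap a[1],a[4]; lo=2,mid=5 → 6 6 7 7 7 5 5 7 5 7
a[mid]=5<7: swap a[2],a[5]; lo=3,mid=6 → 6 6 5 7 7 7 5 7 5 7
a[mid]=5<7: swap a[3],a[6]; lo=4,mid=7 → 6 6 5 5 7 7 7 7 5 7
a[mid]=7=7: mid=8
a[mid]=5<7: swap a[4],a[8]; lo=5,mid=9 → 6 6 5 5 5 7 7 7 7 7
a[mid]=7=7: mid=10
end: lo=5, hi=9; a = 6 6 5 5 5 7 7 7 7 7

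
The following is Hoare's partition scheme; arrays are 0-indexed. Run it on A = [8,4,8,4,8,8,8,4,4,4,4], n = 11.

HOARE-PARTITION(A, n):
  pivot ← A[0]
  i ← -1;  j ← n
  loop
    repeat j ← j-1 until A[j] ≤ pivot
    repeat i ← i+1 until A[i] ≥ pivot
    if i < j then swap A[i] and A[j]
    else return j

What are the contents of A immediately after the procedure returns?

[4,4,4,4,4,4,8,8,8,8,8]

pivot = A[0] = 8; i = -1, j = 11
j→10 (A[10]=4≤8), i→0 (A[0]=8≥8); i<j, swap → [4,4,8,4,8,8,8,4,4,4,8]
j→9 (A[9]=4≤8), i→2 (A[2]=8≥8); i<j, swap → [4,4,4,4,8,8,8,4,4,8,8]
j→8 (A[8]=4≤8), i→4 (A[4]=8≥8); i<j, swap → [4,4,4,4,4,8,8,4,8,8,8]
j→7 (A[7]=4≤8), i→5 (A[5]=8≥8); i<j, swap → [4,4,4,4,4,4,8,8,8,8,8]
j→6, i→6; i≥j, return j=6. A = [4,4,4,4,4,4,8,8,8,8,8]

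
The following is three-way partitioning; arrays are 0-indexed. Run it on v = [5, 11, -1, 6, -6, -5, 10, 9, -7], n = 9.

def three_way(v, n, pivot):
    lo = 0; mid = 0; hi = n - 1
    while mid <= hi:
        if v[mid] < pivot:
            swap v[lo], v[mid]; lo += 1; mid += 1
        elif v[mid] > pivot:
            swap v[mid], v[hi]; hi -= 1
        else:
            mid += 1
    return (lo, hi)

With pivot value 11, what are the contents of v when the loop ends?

pivot = 11; lo=0, mid=0, hi=8
v[mid]=5<11: swap v[0],v[0]; lo=1,mid=1 → [5, 11, -1, 6, -6, -5, 10, 9, -7]
v[mid]=11=11: mid=2
v[mid]=-1<11: swap v[1],v[2]; lo=2,mid=3 → [5, -1, 11, 6, -6, -5, 10, 9, -7]
v[mid]=6<11: swap v[2],v[3]; lo=3,mid=4 → [5, -1, 6, 11, -6, -5, 10, 9, -7]
v[mid]=-6<11: swap v[3],v[4]; lo=4,mid=5 → [5, -1, 6, -6, 11, -5, 10, 9, -7]
v[mid]=-5<11: swap v[4],v[5]; lo=5,mid=6 → [5, -1, 6, -6, -5, 11, 10, 9, -7]
v[mid]=10<11: swap v[5],v[6]; lo=6,mid=7 → [5, -1, 6, -6, -5, 10, 11, 9, -7]
v[mid]=9<11: swap v[6],v[7]; lo=7,mid=8 → [5, -1, 6, -6, -5, 10, 9, 11, -7]
v[mid]=-7<11: swap v[7],v[8]; lo=8,mid=9 → [5, -1, 6, -6, -5, 10, 9, -7, 11]
end: lo=8, hi=8; v = [5, -1, 6, -6, -5, 10, 9, -7, 11]

[5, -1, 6, -6, -5, 10, 9, -7, 11]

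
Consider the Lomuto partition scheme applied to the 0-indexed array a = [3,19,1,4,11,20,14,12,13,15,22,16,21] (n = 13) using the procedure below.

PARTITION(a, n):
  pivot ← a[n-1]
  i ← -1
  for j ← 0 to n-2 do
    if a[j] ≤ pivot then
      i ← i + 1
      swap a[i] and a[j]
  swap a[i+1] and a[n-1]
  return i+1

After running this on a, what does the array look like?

[3,19,1,4,11,20,14,12,13,15,16,21,22]

pivot = a[12] = 21; i = -1
j=0: a[0]=3 ≤ 21 → i=0, swap a[0],a[0] (no change) → [3,19,1,4,11,20,14,12,13,15,22,16,21]
j=1: a[1]=19 ≤ 21 → i=1, swap a[1],a[1] (no change) → [3,19,1,4,11,20,14,12,13,15,22,16,21]
j=2: a[2]=1 ≤ 21 → i=2, swap a[2],a[2] (no change) → [3,19,1,4,11,20,14,12,13,15,22,16,21]
j=3: a[3]=4 ≤ 21 → i=3, swap a[3],a[3] (no change) → [3,19,1,4,11,20,14,12,13,15,22,16,21]
j=4: a[4]=11 ≤ 21 → i=4, swap a[4],a[4] (no change) → [3,19,1,4,11,20,14,12,13,15,22,16,21]
j=5: a[5]=20 ≤ 21 → i=5, swap a[5],a[5] (no change) → [3,19,1,4,11,20,14,12,13,15,22,16,21]
j=6: a[6]=14 ≤ 21 → i=6, swap a[6],a[6] (no change) → [3,19,1,4,11,20,14,12,13,15,22,16,21]
j=7: a[7]=12 ≤ 21 → i=7, swap a[7],a[7] (no change) → [3,19,1,4,11,20,14,12,13,15,22,16,21]
j=8: a[8]=13 ≤ 21 → i=8, swap a[8],a[8] (no change) → [3,19,1,4,11,20,14,12,13,15,22,16,21]
j=9: a[9]=15 ≤ 21 → i=9, swap a[9],a[9] (no change) → [3,19,1,4,11,20,14,12,13,15,22,16,21]
j=10: a[10]=22 > 21 → no swap
j=11: a[11]=16 ≤ 21 → i=10, swap a[10],a[11] → [3,19,1,4,11,20,14,12,13,15,16,22,21]
final swap a[11],a[12] → [3,19,1,4,11,20,14,12,13,15,16,21,22]; return 11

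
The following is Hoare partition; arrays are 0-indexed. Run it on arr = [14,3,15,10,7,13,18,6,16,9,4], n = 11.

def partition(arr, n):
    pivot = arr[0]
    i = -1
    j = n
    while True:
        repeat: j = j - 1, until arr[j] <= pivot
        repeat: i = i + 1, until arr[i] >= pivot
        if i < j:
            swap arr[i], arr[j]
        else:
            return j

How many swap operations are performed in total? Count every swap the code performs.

3

pivot = arr[0] = 14; i = -1, j = 11
j→10 (arr[10]=4≤14), i→0 (arr[0]=14≥14); i<j, swap → [4,3,15,10,7,13,18,6,16,9,14]
j→9 (arr[9]=9≤14), i→2 (arr[2]=15≥14); i<j, swap → [4,3,9,10,7,13,18,6,16,15,14]
j→7 (arr[7]=6≤14), i→6 (arr[6]=18≥14); i<j, swap → [4,3,9,10,7,13,6,18,16,15,14]
j→6, i→7; i≥j, return j=6. arr = [4,3,9,10,7,13,6,18,16,15,14]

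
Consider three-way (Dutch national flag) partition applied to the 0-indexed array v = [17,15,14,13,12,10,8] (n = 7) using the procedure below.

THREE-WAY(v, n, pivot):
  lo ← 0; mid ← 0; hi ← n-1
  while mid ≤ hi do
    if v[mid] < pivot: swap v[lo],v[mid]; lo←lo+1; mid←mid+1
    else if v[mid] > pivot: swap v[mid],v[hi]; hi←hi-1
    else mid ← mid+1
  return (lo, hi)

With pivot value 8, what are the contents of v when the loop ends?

[8,14,13,12,10,15,17]

pivot = 8; lo=0, mid=0, hi=6
v[mid]=17>8: swap v[0],v[6]; hi=5 → [8,15,14,13,12,10,17]
v[mid]=8=8: mid=1
v[mid]=15>8: swap v[1],v[5]; hi=4 → [8,10,14,13,12,15,17]
v[mid]=10>8: swap v[1],v[4]; hi=3 → [8,12,14,13,10,15,17]
v[mid]=12>8: swap v[1],v[3]; hi=2 → [8,13,14,12,10,15,17]
v[mid]=13>8: swap v[1],v[2]; hi=1 → [8,14,13,12,10,15,17]
v[mid]=14>8: swap v[1],v[1]; hi=0 → [8,14,13,12,10,15,17]
end: lo=0, hi=0; v = [8,14,13,12,10,15,17]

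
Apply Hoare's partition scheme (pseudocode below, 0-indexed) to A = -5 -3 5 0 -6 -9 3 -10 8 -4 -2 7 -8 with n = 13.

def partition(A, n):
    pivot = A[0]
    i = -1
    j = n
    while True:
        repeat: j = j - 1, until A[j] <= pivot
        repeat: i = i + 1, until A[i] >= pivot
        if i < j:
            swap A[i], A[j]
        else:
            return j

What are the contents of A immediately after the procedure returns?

pivot = A[0] = -5; i = -1, j = 13
j→12 (A[12]=-8≤-5), i→0 (A[0]=-5≥-5); i<j, swap → -8 -3 5 0 -6 -9 3 -10 8 -4 -2 7 -5
j→7 (A[7]=-10≤-5), i→1 (A[1]=-3≥-5); i<j, swap → -8 -10 5 0 -6 -9 3 -3 8 -4 -2 7 -5
j→5 (A[5]=-9≤-5), i→2 (A[2]=5≥-5); i<j, swap → -8 -10 -9 0 -6 5 3 -3 8 -4 -2 7 -5
j→4 (A[4]=-6≤-5), i→3 (A[3]=0≥-5); i<j, swap → -8 -10 -9 -6 0 5 3 -3 8 -4 -2 7 -5
j→3, i→4; i≥j, return j=3. A = -8 -10 -9 -6 0 5 3 -3 8 -4 -2 7 -5

-8 -10 -9 -6 0 5 3 -3 8 -4 -2 7 -5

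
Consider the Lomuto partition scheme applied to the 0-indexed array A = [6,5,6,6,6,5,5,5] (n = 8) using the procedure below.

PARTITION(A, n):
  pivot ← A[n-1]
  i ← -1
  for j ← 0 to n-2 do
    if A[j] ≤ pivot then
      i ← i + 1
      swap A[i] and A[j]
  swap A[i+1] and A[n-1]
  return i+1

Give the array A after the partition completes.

[5,5,5,5,6,6,6,6]

pivot=5, i=-1
j=0: 6>5, skip
j=1: 5≤5, i=0, swap(0,1) ⇒ [5,6,6,6,6,5,5,5]
j=2: 6>5, skip
j=3: 6>5, skip
j=4: 6>5, skip
j=5: 5≤5, i=1, swap(1,5) ⇒ [5,5,6,6,6,6,5,5]
j=6: 5≤5, i=2, swap(2,6) ⇒ [5,5,5,6,6,6,6,5]
swap(3,7) ⇒ [5,5,5,5,6,6,6,6]; return 3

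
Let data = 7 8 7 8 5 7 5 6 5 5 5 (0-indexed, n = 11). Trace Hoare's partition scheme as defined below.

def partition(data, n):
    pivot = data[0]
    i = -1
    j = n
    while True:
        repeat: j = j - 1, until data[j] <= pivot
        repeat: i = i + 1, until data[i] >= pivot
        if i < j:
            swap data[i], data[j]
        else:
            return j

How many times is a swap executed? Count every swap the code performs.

5

pivot=7
j stops at 10 (5), i stops at 0 (7); swap ⇒ 5 8 7 8 5 7 5 6 5 5 7
j stops at 9 (5), i stops at 1 (8); swap ⇒ 5 5 7 8 5 7 5 6 5 8 7
j stops at 8 (5), i stops at 2 (7); swap ⇒ 5 5 5 8 5 7 5 6 7 8 7
j stops at 7 (6), i stops at 3 (8); swap ⇒ 5 5 5 6 5 7 5 8 7 8 7
j stops at 6 (5), i stops at 5 (7); swap ⇒ 5 5 5 6 5 5 7 8 7 8 7
j stops at 5, i stops at 6; i≥j ⇒ return 5. data=5 5 5 6 5 5 7 8 7 8 7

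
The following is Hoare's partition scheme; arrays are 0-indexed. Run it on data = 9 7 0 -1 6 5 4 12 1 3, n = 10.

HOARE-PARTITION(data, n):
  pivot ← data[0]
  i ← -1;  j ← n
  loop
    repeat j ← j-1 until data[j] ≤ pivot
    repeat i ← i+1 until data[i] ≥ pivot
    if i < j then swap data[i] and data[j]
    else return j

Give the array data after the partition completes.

3 7 0 -1 6 5 4 1 12 9

pivot=9
j stops at 9 (3), i stops at 0 (9); swap ⇒ 3 7 0 -1 6 5 4 12 1 9
j stops at 8 (1), i stops at 7 (12); swap ⇒ 3 7 0 -1 6 5 4 1 12 9
j stops at 7, i stops at 8; i≥j ⇒ return 7. data=3 7 0 -1 6 5 4 1 12 9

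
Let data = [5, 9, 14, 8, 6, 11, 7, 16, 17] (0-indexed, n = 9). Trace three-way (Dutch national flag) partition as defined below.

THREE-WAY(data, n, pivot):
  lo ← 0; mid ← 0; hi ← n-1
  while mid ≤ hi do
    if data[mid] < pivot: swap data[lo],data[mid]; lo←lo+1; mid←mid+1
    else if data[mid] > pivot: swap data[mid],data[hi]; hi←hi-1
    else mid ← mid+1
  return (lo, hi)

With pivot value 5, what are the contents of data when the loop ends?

[5, 14, 8, 6, 11, 7, 16, 17, 9]

lo=0 mid=0 hi=8
5=5: mid=1
9>5: swap(1,8), hi=7 ⇒ [5, 17, 14, 8, 6, 11, 7, 16, 9]
17>5: swap(1,7), hi=6 ⇒ [5, 16, 14, 8, 6, 11, 7, 17, 9]
16>5: swap(1,6), hi=5 ⇒ [5, 7, 14, 8, 6, 11, 16, 17, 9]
7>5: swap(1,5), hi=4 ⇒ [5, 11, 14, 8, 6, 7, 16, 17, 9]
11>5: swap(1,4), hi=3 ⇒ [5, 6, 14, 8, 11, 7, 16, 17, 9]
6>5: swap(1,3), hi=2 ⇒ [5, 8, 14, 6, 11, 7, 16, 17, 9]
8>5: swap(1,2), hi=1 ⇒ [5, 14, 8, 6, 11, 7, 16, 17, 9]
14>5: swap(1,1), hi=0 ⇒ [5, 14, 8, 6, 11, 7, 16, 17, 9]
done. lo=0 hi=0; data=[5, 14, 8, 6, 11, 7, 16, 17, 9]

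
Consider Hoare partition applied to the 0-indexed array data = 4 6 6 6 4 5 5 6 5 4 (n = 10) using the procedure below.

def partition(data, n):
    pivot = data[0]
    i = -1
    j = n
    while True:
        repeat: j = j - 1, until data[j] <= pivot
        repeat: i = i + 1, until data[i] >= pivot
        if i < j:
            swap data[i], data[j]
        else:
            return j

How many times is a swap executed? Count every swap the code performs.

2

pivot = data[0] = 4; i = -1, j = 10
j→9 (data[9]=4≤4), i→0 (data[0]=4≥4); i<j, swap → 4 6 6 6 4 5 5 6 5 4
j→4 (data[4]=4≤4), i→1 (data[1]=6≥4); i<j, swap → 4 4 6 6 6 5 5 6 5 4
j→1, i→2; i≥j, return j=1. data = 4 4 6 6 6 5 5 6 5 4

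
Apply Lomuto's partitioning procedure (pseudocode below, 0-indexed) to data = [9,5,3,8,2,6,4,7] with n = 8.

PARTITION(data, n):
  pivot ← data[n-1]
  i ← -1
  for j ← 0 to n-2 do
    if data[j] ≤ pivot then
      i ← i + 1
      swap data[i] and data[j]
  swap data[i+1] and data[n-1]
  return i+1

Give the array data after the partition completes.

[5,3,2,6,4,7,9,8]

pivot=7, i=-1
j=0: 9>7, skip
j=1: 5≤7, i=0, swap(0,1) ⇒ [5,9,3,8,2,6,4,7]
j=2: 3≤7, i=1, swap(1,2) ⇒ [5,3,9,8,2,6,4,7]
j=3: 8>7, skip
j=4: 2≤7, i=2, swap(2,4) ⇒ [5,3,2,8,9,6,4,7]
j=5: 6≤7, i=3, swap(3,5) ⇒ [5,3,2,6,9,8,4,7]
j=6: 4≤7, i=4, swap(4,6) ⇒ [5,3,2,6,4,8,9,7]
swap(5,7) ⇒ [5,3,2,6,4,7,9,8]; return 5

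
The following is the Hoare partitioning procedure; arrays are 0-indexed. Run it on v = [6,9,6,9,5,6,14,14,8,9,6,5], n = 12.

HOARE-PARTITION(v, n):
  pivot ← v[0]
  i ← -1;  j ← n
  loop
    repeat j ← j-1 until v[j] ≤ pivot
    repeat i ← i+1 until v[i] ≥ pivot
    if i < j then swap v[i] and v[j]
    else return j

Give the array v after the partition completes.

[5,6,6,5,9,6,14,14,8,9,9,6]

pivot=6
j stops at 11 (5), i stops at 0 (6); swap ⇒ [5,9,6,9,5,6,14,14,8,9,6,6]
j stops at 10 (6), i stops at 1 (9); swap ⇒ [5,6,6,9,5,6,14,14,8,9,9,6]
j stops at 5 (6), i stops at 2 (6); swap ⇒ [5,6,6,9,5,6,14,14,8,9,9,6]
j stops at 4 (5), i stops at 3 (9); swap ⇒ [5,6,6,5,9,6,14,14,8,9,9,6]
j stops at 3, i stops at 4; i≥j ⇒ return 3. v=[5,6,6,5,9,6,14,14,8,9,9,6]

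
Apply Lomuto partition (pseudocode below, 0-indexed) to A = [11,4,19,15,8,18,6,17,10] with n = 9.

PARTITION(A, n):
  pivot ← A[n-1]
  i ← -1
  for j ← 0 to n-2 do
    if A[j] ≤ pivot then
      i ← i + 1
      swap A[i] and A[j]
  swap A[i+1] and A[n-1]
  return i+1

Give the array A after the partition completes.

[4,8,6,10,11,18,19,17,15]

pivot = A[8] = 10; i = -1
j=0: A[0]=11 > 10 → no swap
j=1: A[1]=4 ≤ 10 → i=0, swap A[0],A[1] → [4,11,19,15,8,18,6,17,10]
j=2: A[2]=19 > 10 → no swap
j=3: A[3]=15 > 10 → no swap
j=4: A[4]=8 ≤ 10 → i=1, swap A[1],A[4] → [4,8,19,15,11,18,6,17,10]
j=5: A[5]=18 > 10 → no swap
j=6: A[6]=6 ≤ 10 → i=2, swap A[2],A[6] → [4,8,6,15,11,18,19,17,10]
j=7: A[7]=17 > 10 → no swap
final swap A[3],A[8] → [4,8,6,10,11,18,19,17,15]; return 3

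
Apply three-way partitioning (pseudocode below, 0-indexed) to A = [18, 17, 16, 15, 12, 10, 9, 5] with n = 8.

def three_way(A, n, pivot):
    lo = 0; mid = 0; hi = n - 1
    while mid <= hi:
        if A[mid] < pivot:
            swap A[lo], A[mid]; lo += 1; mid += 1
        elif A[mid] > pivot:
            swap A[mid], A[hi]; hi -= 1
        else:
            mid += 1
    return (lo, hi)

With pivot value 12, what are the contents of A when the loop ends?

[5, 9, 10, 12, 15, 16, 17, 18]

pivot = 12; lo=0, mid=0, hi=7
A[mid]=18>12: swap A[0],A[7]; hi=6 → [5, 17, 16, 15, 12, 10, 9, 18]
A[mid]=5<12: swap A[0],A[0]; lo=1,mid=1 → [5, 17, 16, 15, 12, 10, 9, 18]
A[mid]=17>12: swap A[1],A[6]; hi=5 → [5, 9, 16, 15, 12, 10, 17, 18]
A[mid]=9<12: swap A[1],A[1]; lo=2,mid=2 → [5, 9, 16, 15, 12, 10, 17, 18]
A[mid]=16>12: swap A[2],A[5]; hi=4 → [5, 9, 10, 15, 12, 16, 17, 18]
A[mid]=10<12: swap A[2],A[2]; lo=3,mid=3 → [5, 9, 10, 15, 12, 16, 17, 18]
A[mid]=15>12: swap A[3],A[4]; hi=3 → [5, 9, 10, 12, 15, 16, 17, 18]
A[mid]=12=12: mid=4
end: lo=3, hi=3; A = [5, 9, 10, 12, 15, 16, 17, 18]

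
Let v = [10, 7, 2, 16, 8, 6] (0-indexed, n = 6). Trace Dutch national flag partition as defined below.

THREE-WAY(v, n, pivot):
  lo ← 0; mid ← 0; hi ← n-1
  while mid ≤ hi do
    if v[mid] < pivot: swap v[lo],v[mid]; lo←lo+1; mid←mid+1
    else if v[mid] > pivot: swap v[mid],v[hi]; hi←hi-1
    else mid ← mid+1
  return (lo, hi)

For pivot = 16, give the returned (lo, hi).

lo=0 mid=0 hi=5
10<16: swap(0,0), lo=1 mid=1 ⇒ [10, 7, 2, 16, 8, 6]
7<16: swap(1,1), lo=2 mid=2 ⇒ [10, 7, 2, 16, 8, 6]
2<16: swap(2,2), lo=3 mid=3 ⇒ [10, 7, 2, 16, 8, 6]
16=16: mid=4
8<16: swap(3,4), lo=4 mid=5 ⇒ [10, 7, 2, 8, 16, 6]
6<16: swap(4,5), lo=5 mid=6 ⇒ [10, 7, 2, 8, 6, 16]
done. lo=5 hi=5; v=[10, 7, 2, 8, 6, 16]

(5, 5)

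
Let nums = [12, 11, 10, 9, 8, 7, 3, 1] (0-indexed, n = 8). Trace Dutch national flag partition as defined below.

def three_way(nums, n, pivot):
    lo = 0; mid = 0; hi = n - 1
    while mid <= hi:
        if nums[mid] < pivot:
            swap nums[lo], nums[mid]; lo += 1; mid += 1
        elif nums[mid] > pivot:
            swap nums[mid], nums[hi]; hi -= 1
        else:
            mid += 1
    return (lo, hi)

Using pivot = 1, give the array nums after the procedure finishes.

[1, 10, 9, 8, 7, 3, 11, 12]

pivot = 1; lo=0, mid=0, hi=7
nums[mid]=12>1: swap nums[0],nums[7]; hi=6 → [1, 11, 10, 9, 8, 7, 3, 12]
nums[mid]=1=1: mid=1
nums[mid]=11>1: swap nums[1],nums[6]; hi=5 → [1, 3, 10, 9, 8, 7, 11, 12]
nums[mid]=3>1: swap nums[1],nums[5]; hi=4 → [1, 7, 10, 9, 8, 3, 11, 12]
nums[mid]=7>1: swap nums[1],nums[4]; hi=3 → [1, 8, 10, 9, 7, 3, 11, 12]
nums[mid]=8>1: swap nums[1],nums[3]; hi=2 → [1, 9, 10, 8, 7, 3, 11, 12]
nums[mid]=9>1: swap nums[1],nums[2]; hi=1 → [1, 10, 9, 8, 7, 3, 11, 12]
nums[mid]=10>1: swap nums[1],nums[1]; hi=0 → [1, 10, 9, 8, 7, 3, 11, 12]
end: lo=0, hi=0; nums = [1, 10, 9, 8, 7, 3, 11, 12]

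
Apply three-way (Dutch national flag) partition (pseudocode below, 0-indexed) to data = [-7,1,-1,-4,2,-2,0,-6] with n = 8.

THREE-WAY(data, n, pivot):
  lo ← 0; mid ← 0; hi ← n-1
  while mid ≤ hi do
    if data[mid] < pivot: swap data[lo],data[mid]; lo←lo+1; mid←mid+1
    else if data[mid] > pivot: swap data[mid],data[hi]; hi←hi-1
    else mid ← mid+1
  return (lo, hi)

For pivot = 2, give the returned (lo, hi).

(7, 7)

pivot = 2; lo=0, mid=0, hi=7
data[mid]=-7<2: swap data[0],data[0]; lo=1,mid=1 → [-7,1,-1,-4,2,-2,0,-6]
data[mid]=1<2: swap data[1],data[1]; lo=2,mid=2 → [-7,1,-1,-4,2,-2,0,-6]
data[mid]=-1<2: swap data[2],data[2]; lo=3,mid=3 → [-7,1,-1,-4,2,-2,0,-6]
data[mid]=-4<2: swap data[3],data[3]; lo=4,mid=4 → [-7,1,-1,-4,2,-2,0,-6]
data[mid]=2=2: mid=5
data[mid]=-2<2: swap data[4],data[5]; lo=5,mid=6 → [-7,1,-1,-4,-2,2,0,-6]
data[mid]=0<2: swap data[5],data[6]; lo=6,mid=7 → [-7,1,-1,-4,-2,0,2,-6]
data[mid]=-6<2: swap data[6],data[7]; lo=7,mid=8 → [-7,1,-1,-4,-2,0,-6,2]
end: lo=7, hi=7; data = [-7,1,-1,-4,-2,0,-6,2]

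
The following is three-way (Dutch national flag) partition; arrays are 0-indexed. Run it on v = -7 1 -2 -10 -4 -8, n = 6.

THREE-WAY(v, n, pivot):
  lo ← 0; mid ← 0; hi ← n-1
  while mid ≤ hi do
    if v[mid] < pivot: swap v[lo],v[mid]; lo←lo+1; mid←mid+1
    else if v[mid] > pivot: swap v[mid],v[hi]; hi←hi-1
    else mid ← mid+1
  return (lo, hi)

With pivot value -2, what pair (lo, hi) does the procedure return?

lo=0 mid=0 hi=5
-7<-2: swap(0,0), lo=1 mid=1 ⇒ -7 1 -2 -10 -4 -8
1>-2: swap(1,5), hi=4 ⇒ -7 -8 -2 -10 -4 1
-8<-2: swap(1,1), lo=2 mid=2 ⇒ -7 -8 -2 -10 -4 1
-2=-2: mid=3
-10<-2: swap(2,3), lo=3 mid=4 ⇒ -7 -8 -10 -2 -4 1
-4<-2: swap(3,4), lo=4 mid=5 ⇒ -7 -8 -10 -4 -2 1
done. lo=4 hi=4; v=-7 -8 -10 -4 -2 1

(4, 4)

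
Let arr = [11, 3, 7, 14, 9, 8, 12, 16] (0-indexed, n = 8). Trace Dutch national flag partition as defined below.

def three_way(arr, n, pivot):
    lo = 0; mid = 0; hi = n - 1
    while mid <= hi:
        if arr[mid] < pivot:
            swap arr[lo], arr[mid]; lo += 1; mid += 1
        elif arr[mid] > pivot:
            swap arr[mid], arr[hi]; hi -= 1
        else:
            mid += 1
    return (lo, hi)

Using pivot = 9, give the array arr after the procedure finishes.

pivot = 9; lo=0, mid=0, hi=7
arr[mid]=11>9: swap arr[0],arr[7]; hi=6 → [16, 3, 7, 14, 9, 8, 12, 11]
arr[mid]=16>9: swap arr[0],arr[6]; hi=5 → [12, 3, 7, 14, 9, 8, 16, 11]
arr[mid]=12>9: swap arr[0],arr[5]; hi=4 → [8, 3, 7, 14, 9, 12, 16, 11]
arr[mid]=8<9: swap arr[0],arr[0]; lo=1,mid=1 → [8, 3, 7, 14, 9, 12, 16, 11]
arr[mid]=3<9: swap arr[1],arr[1]; lo=2,mid=2 → [8, 3, 7, 14, 9, 12, 16, 11]
arr[mid]=7<9: swap arr[2],arr[2]; lo=3,mid=3 → [8, 3, 7, 14, 9, 12, 16, 11]
arr[mid]=14>9: swap arr[3],arr[4]; hi=3 → [8, 3, 7, 9, 14, 12, 16, 11]
arr[mid]=9=9: mid=4
end: lo=3, hi=3; arr = [8, 3, 7, 9, 14, 12, 16, 11]

[8, 3, 7, 9, 14, 12, 16, 11]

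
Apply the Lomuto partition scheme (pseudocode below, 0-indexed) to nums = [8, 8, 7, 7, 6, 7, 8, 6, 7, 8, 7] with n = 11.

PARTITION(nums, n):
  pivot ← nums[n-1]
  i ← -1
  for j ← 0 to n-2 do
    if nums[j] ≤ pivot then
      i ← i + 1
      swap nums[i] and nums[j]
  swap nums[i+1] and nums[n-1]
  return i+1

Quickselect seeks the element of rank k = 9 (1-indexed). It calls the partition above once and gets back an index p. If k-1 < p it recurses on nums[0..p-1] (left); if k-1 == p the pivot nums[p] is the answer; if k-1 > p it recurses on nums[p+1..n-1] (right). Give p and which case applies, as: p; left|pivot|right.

6; right

pivot=7, i=-1
j=0: 8>7, skip
j=1: 8>7, skip
j=2: 7≤7, i=0, swap(0,2) ⇒ [7, 8, 8, 7, 6, 7, 8, 6, 7, 8, 7]
j=3: 7≤7, i=1, swap(1,3) ⇒ [7, 7, 8, 8, 6, 7, 8, 6, 7, 8, 7]
j=4: 6≤7, i=2, swap(2,4) ⇒ [7, 7, 6, 8, 8, 7, 8, 6, 7, 8, 7]
j=5: 7≤7, i=3, swap(3,5) ⇒ [7, 7, 6, 7, 8, 8, 8, 6, 7, 8, 7]
j=6: 8>7, skip
j=7: 6≤7, i=4, swap(4,7) ⇒ [7, 7, 6, 7, 6, 8, 8, 8, 7, 8, 7]
j=8: 7≤7, i=5, swap(5,8) ⇒ [7, 7, 6, 7, 6, 7, 8, 8, 8, 8, 7]
j=9: 8>7, skip
swap(6,10) ⇒ [7, 7, 6, 7, 6, 7, 7, 8, 8, 8, 8]; return 6
p = 6; k-1 = 8 > 6 ⇒ right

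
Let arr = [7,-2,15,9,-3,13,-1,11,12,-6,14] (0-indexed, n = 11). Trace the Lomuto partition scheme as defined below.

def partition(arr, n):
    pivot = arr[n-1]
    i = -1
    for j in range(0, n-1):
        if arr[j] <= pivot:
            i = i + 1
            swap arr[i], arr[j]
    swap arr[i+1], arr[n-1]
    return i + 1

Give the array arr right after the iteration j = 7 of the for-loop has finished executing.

[7,-2,9,-3,13,-1,11,15,12,-6,14]

pivot=14, i=-1
j=0: 7≤14, i=0, swap(0,0) ⇒ [7,-2,15,9,-3,13,-1,11,12,-6,14]
j=1: -2≤14, i=1, swap(1,1) ⇒ [7,-2,15,9,-3,13,-1,11,12,-6,14]
j=2: 15>14, skip
j=3: 9≤14, i=2, swap(2,3) ⇒ [7,-2,9,15,-3,13,-1,11,12,-6,14]
j=4: -3≤14, i=3, swap(3,4) ⇒ [7,-2,9,-3,15,13,-1,11,12,-6,14]
j=5: 13≤14, i=4, swap(4,5) ⇒ [7,-2,9,-3,13,15,-1,11,12,-6,14]
j=6: -1≤14, i=5, swap(5,6) ⇒ [7,-2,9,-3,13,-1,15,11,12,-6,14]
j=7: 11≤14, i=6, swap(6,7) ⇒ [7,-2,9,-3,13,-1,11,15,12,-6,14]
(after j=7) arr = [7,-2,9,-3,13,-1,11,15,12,-6,14]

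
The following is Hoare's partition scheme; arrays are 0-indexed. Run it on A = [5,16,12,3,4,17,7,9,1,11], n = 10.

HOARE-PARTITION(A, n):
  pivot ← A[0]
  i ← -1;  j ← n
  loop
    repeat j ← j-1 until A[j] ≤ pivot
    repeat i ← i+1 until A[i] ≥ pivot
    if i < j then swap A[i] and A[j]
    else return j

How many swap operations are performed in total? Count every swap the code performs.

3

pivot=5
j stops at 8 (1), i stops at 0 (5); swap ⇒ [1,16,12,3,4,17,7,9,5,11]
j stops at 4 (4), i stops at 1 (16); swap ⇒ [1,4,12,3,16,17,7,9,5,11]
j stops at 3 (3), i stops at 2 (12); swap ⇒ [1,4,3,12,16,17,7,9,5,11]
j stops at 2, i stops at 3; i≥j ⇒ return 2. A=[1,4,3,12,16,17,7,9,5,11]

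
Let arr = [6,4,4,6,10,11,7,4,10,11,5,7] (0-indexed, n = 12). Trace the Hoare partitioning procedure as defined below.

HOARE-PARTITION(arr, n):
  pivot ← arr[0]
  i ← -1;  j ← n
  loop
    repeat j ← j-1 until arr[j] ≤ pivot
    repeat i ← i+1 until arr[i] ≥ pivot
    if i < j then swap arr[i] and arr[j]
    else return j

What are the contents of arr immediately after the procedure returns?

[5,4,4,4,10,11,7,6,10,11,6,7]

pivot=6
j stops at 10 (5), i stops at 0 (6); swap ⇒ [5,4,4,6,10,11,7,4,10,11,6,7]
j stops at 7 (4), i stops at 3 (6); swap ⇒ [5,4,4,4,10,11,7,6,10,11,6,7]
j stops at 3, i stops at 4; i≥j ⇒ return 3. arr=[5,4,4,4,10,11,7,6,10,11,6,7]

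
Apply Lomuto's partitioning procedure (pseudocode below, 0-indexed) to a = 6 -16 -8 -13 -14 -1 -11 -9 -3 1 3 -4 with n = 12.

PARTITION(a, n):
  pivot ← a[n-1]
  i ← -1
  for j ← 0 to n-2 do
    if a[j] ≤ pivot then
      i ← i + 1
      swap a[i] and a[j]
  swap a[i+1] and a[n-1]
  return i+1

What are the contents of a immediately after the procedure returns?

-16 -8 -13 -14 -11 -9 -4 -1 -3 1 3 6

pivot = a[11] = -4; i = -1
j=0: a[0]=6 > -4 → no swap
j=1: a[1]=-16 ≤ -4 → i=0, swap a[0],a[1] → -16 6 -8 -13 -14 -1 -11 -9 -3 1 3 -4
j=2: a[2]=-8 ≤ -4 → i=1, swap a[1],a[2] → -16 -8 6 -13 -14 -1 -11 -9 -3 1 3 -4
j=3: a[3]=-13 ≤ -4 → i=2, swap a[2],a[3] → -16 -8 -13 6 -14 -1 -11 -9 -3 1 3 -4
j=4: a[4]=-14 ≤ -4 → i=3, swap a[3],a[4] → -16 -8 -13 -14 6 -1 -11 -9 -3 1 3 -4
j=5: a[5]=-1 > -4 → no swap
j=6: a[6]=-11 ≤ -4 → i=4, swap a[4],a[6] → -16 -8 -13 -14 -11 -1 6 -9 -3 1 3 -4
j=7: a[7]=-9 ≤ -4 → i=5, swap a[5],a[7] → -16 -8 -13 -14 -11 -9 6 -1 -3 1 3 -4
j=8: a[8]=-3 > -4 → no swap
j=9: a[9]=1 > -4 → no swap
j=10: a[10]=3 > -4 → no swap
final swap a[6],a[11] → -16 -8 -13 -14 -11 -9 -4 -1 -3 1 3 6; return 6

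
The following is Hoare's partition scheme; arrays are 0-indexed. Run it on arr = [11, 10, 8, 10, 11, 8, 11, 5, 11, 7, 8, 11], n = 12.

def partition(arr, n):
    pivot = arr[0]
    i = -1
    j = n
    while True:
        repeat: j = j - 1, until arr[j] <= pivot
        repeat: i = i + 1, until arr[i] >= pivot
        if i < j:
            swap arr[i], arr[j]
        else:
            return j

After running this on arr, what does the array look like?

[11, 10, 8, 10, 8, 8, 7, 5, 11, 11, 11, 11]

pivot = arr[0] = 11; i = -1, j = 12
j→11 (arr[11]=11≤11), i→0 (arr[0]=11≥11); i<j, swap → [11, 10, 8, 10, 11, 8, 11, 5, 11, 7, 8, 11]
j→10 (arr[10]=8≤11), i→4 (arr[4]=11≥11); i<j, swap → [11, 10, 8, 10, 8, 8, 11, 5, 11, 7, 11, 11]
j→9 (arr[9]=7≤11), i→6 (arr[6]=11≥11); i<j, swap → [11, 10, 8, 10, 8, 8, 7, 5, 11, 11, 11, 11]
j→8, i→8; i≥j, return j=8. arr = [11, 10, 8, 10, 8, 8, 7, 5, 11, 11, 11, 11]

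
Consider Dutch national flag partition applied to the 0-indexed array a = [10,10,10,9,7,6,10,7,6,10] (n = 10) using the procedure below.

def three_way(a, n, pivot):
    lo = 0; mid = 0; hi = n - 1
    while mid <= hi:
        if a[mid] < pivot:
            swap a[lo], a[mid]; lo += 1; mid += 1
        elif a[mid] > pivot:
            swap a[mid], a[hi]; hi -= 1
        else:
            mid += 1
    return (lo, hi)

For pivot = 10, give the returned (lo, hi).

lo=0 mid=0 hi=9
10=10: mid=1
10=10: mid=2
10=10: mid=3
9<10: swap(0,3), lo=1 mid=4 ⇒ [9,10,10,10,7,6,10,7,6,10]
7<10: swap(1,4), lo=2 mid=5 ⇒ [9,7,10,10,10,6,10,7,6,10]
6<10: swap(2,5), lo=3 mid=6 ⇒ [9,7,6,10,10,10,10,7,6,10]
10=10: mid=7
7<10: swap(3,7), lo=4 mid=8 ⇒ [9,7,6,7,10,10,10,10,6,10]
6<10: swap(4,8), lo=5 mid=9 ⇒ [9,7,6,7,6,10,10,10,10,10]
10=10: mid=10
done. lo=5 hi=9; a=[9,7,6,7,6,10,10,10,10,10]

(5, 9)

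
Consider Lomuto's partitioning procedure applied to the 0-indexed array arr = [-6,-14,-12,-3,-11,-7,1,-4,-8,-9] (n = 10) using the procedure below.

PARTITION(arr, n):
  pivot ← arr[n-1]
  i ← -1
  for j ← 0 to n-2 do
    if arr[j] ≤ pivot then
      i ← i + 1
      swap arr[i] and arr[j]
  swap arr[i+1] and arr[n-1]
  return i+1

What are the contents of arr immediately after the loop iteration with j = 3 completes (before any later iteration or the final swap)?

pivot = arr[9] = -9; i = -1
j=0: arr[0]=-6 > -9 → no swap
j=1: arr[1]=-14 ≤ -9 → i=0, swap arr[0],arr[1] → [-14,-6,-12,-3,-11,-7,1,-4,-8,-9]
j=2: arr[2]=-12 ≤ -9 → i=1, swap arr[1],arr[2] → [-14,-12,-6,-3,-11,-7,1,-4,-8,-9]
j=3: arr[3]=-3 > -9 → no swap
(after j=3) arr = [-14,-12,-6,-3,-11,-7,1,-4,-8,-9]

[-14,-12,-6,-3,-11,-7,1,-4,-8,-9]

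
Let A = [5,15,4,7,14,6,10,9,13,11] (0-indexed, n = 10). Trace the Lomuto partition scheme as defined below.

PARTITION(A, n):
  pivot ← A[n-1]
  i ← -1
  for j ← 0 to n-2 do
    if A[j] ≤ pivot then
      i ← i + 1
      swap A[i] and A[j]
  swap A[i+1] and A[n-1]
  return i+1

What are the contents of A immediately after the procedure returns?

pivot=11, i=-1
j=0: 5≤11, i=0, swap(0,0) ⇒ [5,15,4,7,14,6,10,9,13,11]
j=1: 15>11, skip
j=2: 4≤11, i=1, swap(1,2) ⇒ [5,4,15,7,14,6,10,9,13,11]
j=3: 7≤11, i=2, swap(2,3) ⇒ [5,4,7,15,14,6,10,9,13,11]
j=4: 14>11, skip
j=5: 6≤11, i=3, swap(3,5) ⇒ [5,4,7,6,14,15,10,9,13,11]
j=6: 10≤11, i=4, swap(4,6) ⇒ [5,4,7,6,10,15,14,9,13,11]
j=7: 9≤11, i=5, swap(5,7) ⇒ [5,4,7,6,10,9,14,15,13,11]
j=8: 13>11, skip
swap(6,9) ⇒ [5,4,7,6,10,9,11,15,13,14]; return 6

[5,4,7,6,10,9,11,15,13,14]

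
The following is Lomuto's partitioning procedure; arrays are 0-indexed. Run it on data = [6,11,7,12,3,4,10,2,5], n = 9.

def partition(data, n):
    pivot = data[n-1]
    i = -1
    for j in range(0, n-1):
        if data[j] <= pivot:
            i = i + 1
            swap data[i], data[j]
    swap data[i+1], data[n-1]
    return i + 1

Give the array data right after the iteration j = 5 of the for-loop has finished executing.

[3,4,7,12,6,11,10,2,5]

pivot=5, i=-1
j=0: 6>5, skip
j=1: 11>5, skip
j=2: 7>5, skip
j=3: 12>5, skip
j=4: 3≤5, i=0, swap(0,4) ⇒ [3,11,7,12,6,4,10,2,5]
j=5: 4≤5, i=1, swap(1,5) ⇒ [3,4,7,12,6,11,10,2,5]
(after j=5) data = [3,4,7,12,6,11,10,2,5]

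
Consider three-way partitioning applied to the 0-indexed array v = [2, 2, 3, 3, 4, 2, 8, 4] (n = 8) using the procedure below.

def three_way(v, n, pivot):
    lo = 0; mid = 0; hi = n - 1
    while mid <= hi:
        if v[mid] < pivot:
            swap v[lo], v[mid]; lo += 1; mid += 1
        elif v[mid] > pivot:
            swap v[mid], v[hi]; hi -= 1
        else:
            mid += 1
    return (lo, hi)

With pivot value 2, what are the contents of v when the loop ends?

pivot = 2; lo=0, mid=0, hi=7
v[mid]=2=2: mid=1
v[mid]=2=2: mid=2
v[mid]=3>2: swap v[2],v[7]; hi=6 → [2, 2, 4, 3, 4, 2, 8, 3]
v[mid]=4>2: swap v[2],v[6]; hi=5 → [2, 2, 8, 3, 4, 2, 4, 3]
v[mid]=8>2: swap v[2],v[5]; hi=4 → [2, 2, 2, 3, 4, 8, 4, 3]
v[mid]=2=2: mid=3
v[mid]=3>2: swap v[3],v[4]; hi=3 → [2, 2, 2, 4, 3, 8, 4, 3]
v[mid]=4>2: swap v[3],v[3]; hi=2 → [2, 2, 2, 4, 3, 8, 4, 3]
end: lo=0, hi=2; v = [2, 2, 2, 4, 3, 8, 4, 3]

[2, 2, 2, 4, 3, 8, 4, 3]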